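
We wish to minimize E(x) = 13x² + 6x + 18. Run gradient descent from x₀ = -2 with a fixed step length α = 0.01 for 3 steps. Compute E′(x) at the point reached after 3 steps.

E′(x) = 26x + 6
Step 1: E′(-2) = -46; x₁ = -2 − 0.01·(-46) = -1.54
Step 2: E′(-1.54) = -34.04; x₂ = -1.54 − 0.01·(-34.04) = -1.1996
Step 3: E′(-1.1996) = -25.1896; x₃ = -1.1996 − 0.01·(-25.1896) = -0.947704
E′(x) at (-0.947704) = -18.640304

-18.640304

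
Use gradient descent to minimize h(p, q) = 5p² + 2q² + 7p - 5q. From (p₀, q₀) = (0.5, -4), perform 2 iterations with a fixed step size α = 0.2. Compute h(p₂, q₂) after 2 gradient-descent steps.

∇h = (10p + 7, 4q - 5)
(p₁, q₁) = (0.5, -4) − 0.2·(12, -21) = (-1.9, 0.2)
(p₂, q₂) = (-1.9, 0.2) − 0.2·(-12, -4.2) = (0.5, 1.04)
h(0.5, 1.04) = 1.7132

1.7132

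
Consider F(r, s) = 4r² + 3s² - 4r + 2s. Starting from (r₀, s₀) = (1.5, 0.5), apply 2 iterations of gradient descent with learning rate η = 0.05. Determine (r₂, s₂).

(0.86, 0.075)

∇F = (8r - 4, 6s + 2)
(r₁, s₁) = (1.5, 0.5) − 0.05·(8, 5) = (1.1, 0.25)
(r₂, s₂) = (1.1, 0.25) − 0.05·(4.8, 3.5) = (0.86, 0.075)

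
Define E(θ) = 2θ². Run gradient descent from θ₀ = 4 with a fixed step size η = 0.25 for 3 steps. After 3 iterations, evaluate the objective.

E′(θ) = 4θ
θ₁ = 4 − 0.25·16 = 0
θ₂ = 0 − 0.25·0 = 0
θ₃ = 0 − 0.25·0 = 0
E(0) = 0

0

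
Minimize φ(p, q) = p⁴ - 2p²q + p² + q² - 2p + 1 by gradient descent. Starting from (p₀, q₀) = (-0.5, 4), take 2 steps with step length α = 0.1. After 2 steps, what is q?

∇φ = (4p³ - 4pq + 2p - 2, -2p² + 2q)
Step 1: at (-0.5, 4), ∇φ = (4.5, 7.5) → (-0.5, 4) − 0.1·(4.5, 7.5) = (-0.95, 3.25)
Step 2: at (-0.95, 3.25), ∇φ = (5.0205, 4.695) → (-0.95, 3.25) − 0.1·(5.0205, 4.695) = (-1.45205, 2.7805)
q = 2.7805

2.7805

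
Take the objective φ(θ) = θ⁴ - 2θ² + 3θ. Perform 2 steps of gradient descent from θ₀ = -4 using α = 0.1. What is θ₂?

-3030.8692

φ′(θ) = 4θ³ - 4θ + 3
Step 1: φ′(-4) = -237; θ₁ = -4 − 0.1·(-237) = 19.7
Step 2: φ′(19.7) = 30505.692; θ₂ = 19.7 − 0.1·30505.692 = -3030.8692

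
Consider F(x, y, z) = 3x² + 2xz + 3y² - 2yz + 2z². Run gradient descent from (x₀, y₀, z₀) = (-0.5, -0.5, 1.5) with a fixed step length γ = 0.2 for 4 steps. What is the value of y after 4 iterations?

-0.0008

∇F = (6x + 2z, 6y - 2z, 2x - 2y + 4z)
Step 1: at (-0.5, -0.5, 1.5), ∇F = (0, -6, 6) → (-0.5, -0.5, 1.5) − 0.2·(0, -6, 6) = (-0.5, 0.7, 0.3)
Step 2: at (-0.5, 0.7, 0.3), ∇F = (-2.4, 3.6, -1.2) → (-0.5, 0.7, 0.3) − 0.2·(-2.4, 3.6, -1.2) = (-0.02, -0.02, 0.54)
Step 3: at (-0.02, -0.02, 0.54), ∇F = (0.96, -1.2, 2.16) → (-0.02, -0.02, 0.54) − 0.2·(0.96, -1.2, 2.16) = (-0.212, 0.22, 0.108)
Step 4: at (-0.212, 0.22, 0.108), ∇F = (-1.056, 1.104, -0.432) → (-0.212, 0.22, 0.108) − 0.2·(-1.056, 1.104, -0.432) = (-0.0008, -0.0008, 0.1944)
y = -0.0008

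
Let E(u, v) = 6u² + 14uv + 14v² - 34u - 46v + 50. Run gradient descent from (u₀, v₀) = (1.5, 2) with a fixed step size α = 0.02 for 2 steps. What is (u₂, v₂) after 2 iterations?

∇E = (12u + 14v - 34, 14u + 28v - 46)
Step 1: at (1.5, 2), ∇E = (12, 31) → (1.5, 2) − 0.02·(12, 31) = (1.26, 1.38)
Step 2: at (1.26, 1.38), ∇E = (0.44, 10.28) → (1.26, 1.38) − 0.02·(0.44, 10.28) = (1.2512, 1.1744)

(1.2512, 1.1744)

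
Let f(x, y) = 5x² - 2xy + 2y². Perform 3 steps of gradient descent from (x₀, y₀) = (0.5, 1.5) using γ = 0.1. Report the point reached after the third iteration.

(0.132, 0.436)

∇f = (10x - 2y, -2x + 4y)
(x₁, y₁) = (0.5, 1.5) − 0.1·(2, 5) = (0.3, 1)
(x₂, y₂) = (0.3, 1) − 0.1·(1, 3.4) = (0.2, 0.66)
(x₃, y₃) = (0.2, 0.66) − 0.1·(0.68, 2.24) = (0.132, 0.436)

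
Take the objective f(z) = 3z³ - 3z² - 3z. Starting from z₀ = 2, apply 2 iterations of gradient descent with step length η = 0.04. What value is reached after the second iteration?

f′(z) = 9z² - 6z - 3
z₁ = 2 − 0.04·21 = 1.16
z₂ = 1.16 − 0.04·2.1504 = 1.073984

1.073984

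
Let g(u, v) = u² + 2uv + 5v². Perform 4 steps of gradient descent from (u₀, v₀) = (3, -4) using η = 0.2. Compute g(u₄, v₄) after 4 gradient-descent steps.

∇g = (2u + 2v, 2u + 10v)
Step 1: at (3, -4), ∇g = (-2, -34) → (3, -4) − 0.2·(-2, -34) = (3.4, 2.8)
Step 2: at (3.4, 2.8), ∇g = (12.4, 34.8) → (3.4, 2.8) − 0.2·(12.4, 34.8) = (0.92, -4.16)
Step 3: at (0.92, -4.16), ∇g = (-6.48, -39.76) → (0.92, -4.16) − 0.2·(-6.48, -39.76) = (2.216, 3.792)
Step 4: at (2.216, 3.792), ∇g = (12.016, 42.352) → (2.216, 3.792) − 0.2·(12.016, 42.352) = (-0.1872, -4.6784)
g(-0.1872, -4.6784) = 111.2237696

111.2237696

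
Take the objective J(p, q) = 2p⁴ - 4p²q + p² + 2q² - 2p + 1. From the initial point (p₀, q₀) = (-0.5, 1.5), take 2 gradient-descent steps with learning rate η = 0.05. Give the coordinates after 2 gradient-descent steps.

∇J = (8p³ - 8pq + 2p - 2, -4p² + 4q)
Step 1: at (-0.5, 1.5), ∇J = (2, 5) → (-0.5, 1.5) − 0.05·(2, 5) = (-0.6, 1.25)
Step 2: at (-0.6, 1.25), ∇J = (1.072, 3.56) → (-0.6, 1.25) − 0.05·(1.072, 3.56) = (-0.6536, 1.072)

(-0.6536, 1.072)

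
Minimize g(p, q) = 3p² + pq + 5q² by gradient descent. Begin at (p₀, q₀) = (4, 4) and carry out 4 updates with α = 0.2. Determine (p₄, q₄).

∇g = (6p + q, p + 10q)
(p₁, q₁) = (4, 4) − 0.2·(28, 44) = (-1.6, -4.8)
(p₂, q₂) = (-1.6, -4.8) − 0.2·(-14.4, -49.6) = (1.28, 5.12)
(p₃, q₃) = (1.28, 5.12) − 0.2·(12.8, 52.48) = (-1.28, -5.376)
(p₄, q₄) = (-1.28, -5.376) − 0.2·(-13.056, -55.04) = (1.3312, 5.632)

(1.3312, 5.632)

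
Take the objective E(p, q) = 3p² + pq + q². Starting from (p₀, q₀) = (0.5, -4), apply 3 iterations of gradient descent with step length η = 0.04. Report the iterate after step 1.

∇E = (6p + q, p + 2q)
(p₁, q₁) = (0.5, -4) − 0.04·(-1, -7.5) = (0.54, -3.7)

(0.54, -3.7)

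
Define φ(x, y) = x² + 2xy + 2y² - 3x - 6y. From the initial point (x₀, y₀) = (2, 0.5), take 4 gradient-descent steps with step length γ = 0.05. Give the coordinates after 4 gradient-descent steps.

(1.6525, 0.5488)

∇φ = (2x + 2y - 3, 2x + 4y - 6)
Step 1: at (2, 0.5), ∇φ = (2, 0) → (2, 0.5) − 0.05·(2, 0) = (1.9, 0.5)
Step 2: at (1.9, 0.5), ∇φ = (1.8, -0.2) → (1.9, 0.5) − 0.05·(1.8, -0.2) = (1.81, 0.51)
Step 3: at (1.81, 0.51), ∇φ = (1.64, -0.34) → (1.81, 0.51) − 0.05·(1.64, -0.34) = (1.728, 0.527)
Step 4: at (1.728, 0.527), ∇φ = (1.51, -0.436) → (1.728, 0.527) − 0.05·(1.51, -0.436) = (1.6525, 0.5488)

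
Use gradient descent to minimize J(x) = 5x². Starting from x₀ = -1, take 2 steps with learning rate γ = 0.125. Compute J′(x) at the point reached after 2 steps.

-0.625

J′(x) = 10x
x₁ = -1 − 0.125·(-10) = 0.25
x₂ = 0.25 − 0.125·2.5 = -0.0625
J′(x) at (-0.0625) = -0.625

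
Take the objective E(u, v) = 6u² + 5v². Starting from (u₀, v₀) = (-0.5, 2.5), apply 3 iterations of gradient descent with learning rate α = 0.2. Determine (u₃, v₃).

∇E = (12u, 10v)
(u₁, v₁) = (-0.5, 2.5) − 0.2·(-6, 25) = (0.7, -2.5)
(u₂, v₂) = (0.7, -2.5) − 0.2·(8.4, -25) = (-0.98, 2.5)
(u₃, v₃) = (-0.98, 2.5) − 0.2·(-11.76, 25) = (1.372, -2.5)

(1.372, -2.5)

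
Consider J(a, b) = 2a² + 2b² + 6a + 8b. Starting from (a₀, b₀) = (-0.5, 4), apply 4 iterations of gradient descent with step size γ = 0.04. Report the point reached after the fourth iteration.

∇J = (4a + 6, 4b + 8)
(a₁, b₁) = (-0.5, 4) − 0.04·(4, 24) = (-0.66, 3.04)
(a₂, b₂) = (-0.66, 3.04) − 0.04·(3.36, 20.16) = (-0.7944, 2.2336)
(a₃, b₃) = (-0.7944, 2.2336) − 0.04·(2.8224, 16.9344) = (-0.907296, 1.556224)
(a₄, b₄) = (-0.907296, 1.556224) − 0.04·(2.370816, 14.224896) = (-1.00212864, 0.98722816)

(-1.00212864, 0.98722816)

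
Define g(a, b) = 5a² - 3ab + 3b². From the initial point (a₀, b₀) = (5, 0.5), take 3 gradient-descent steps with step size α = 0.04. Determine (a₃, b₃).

∇g = (10a - 3b, -3a + 6b)
Step 1: at (5, 0.5), ∇g = (48.5, -12) → (5, 0.5) − 0.04·(48.5, -12) = (3.06, 0.98)
Step 2: at (3.06, 0.98), ∇g = (27.66, -3.3) → (3.06, 0.98) − 0.04·(27.66, -3.3) = (1.9536, 1.112)
Step 3: at (1.9536, 1.112), ∇g = (16.2, 0.8112) → (1.9536, 1.112) − 0.04·(16.2, 0.8112) = (1.3056, 1.079552)

(1.3056, 1.079552)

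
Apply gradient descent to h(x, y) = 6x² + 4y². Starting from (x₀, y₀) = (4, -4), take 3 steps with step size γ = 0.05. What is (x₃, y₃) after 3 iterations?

∇h = (12x, 8y)
Step 1: at (4, -4), ∇h = (48, -32) → (4, -4) − 0.05·(48, -32) = (1.6, -2.4)
Step 2: at (1.6, -2.4), ∇h = (19.2, -19.2) → (1.6, -2.4) − 0.05·(19.2, -19.2) = (0.64, -1.44)
Step 3: at (0.64, -1.44), ∇h = (7.68, -11.52) → (0.64, -1.44) − 0.05·(7.68, -11.52) = (0.256, -0.864)

(0.256, -0.864)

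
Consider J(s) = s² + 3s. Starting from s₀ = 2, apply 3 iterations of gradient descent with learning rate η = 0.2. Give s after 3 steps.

J′(s) = 2s + 3
s₁ = 2 − 0.2·7 = 0.6
s₂ = 0.6 − 0.2·4.2 = -0.24
s₃ = -0.24 − 0.2·2.52 = -0.744

-0.744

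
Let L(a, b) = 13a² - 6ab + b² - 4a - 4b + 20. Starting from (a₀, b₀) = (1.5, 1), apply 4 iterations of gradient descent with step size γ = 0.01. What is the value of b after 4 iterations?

∇L = (26a - 6b - 4, -6a + 2b - 4)
(a₁, b₁) = (1.5, 1) − 0.01·(29, -11) = (1.21, 1.11)
(a₂, b₂) = (1.21, 1.11) − 0.01·(20.8, -9.04) = (1.002, 1.2004)
(a₃, b₃) = (1.002, 1.2004) − 0.01·(14.8496, -7.6112) = (0.853504, 1.276512)
(a₄, b₄) = (0.853504, 1.276512) − 0.01·(10.532032, -6.568) = (0.74818368, 1.342192)
b = 1.342192

1.342192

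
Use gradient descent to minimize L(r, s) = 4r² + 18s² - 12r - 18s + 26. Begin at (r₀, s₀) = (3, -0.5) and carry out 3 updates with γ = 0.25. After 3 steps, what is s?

512.5

∇L = (8r - 12, 36s - 18)
Step 1: at (3, -0.5), ∇L = (12, -36) → (3, -0.5) − 0.25·(12, -36) = (0, 8.5)
Step 2: at (0, 8.5), ∇L = (-12, 288) → (0, 8.5) − 0.25·(-12, 288) = (3, -63.5)
Step 3: at (3, -63.5), ∇L = (12, -2304) → (3, -63.5) − 0.25·(12, -2304) = (0, 512.5)
s = 512.5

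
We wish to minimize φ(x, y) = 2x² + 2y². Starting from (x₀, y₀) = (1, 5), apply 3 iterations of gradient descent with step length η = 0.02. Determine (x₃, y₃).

∇φ = (4x, 4y)
Step 1: at (1, 5), ∇φ = (4, 20) → (1, 5) − 0.02·(4, 20) = (0.92, 4.6)
Step 2: at (0.92, 4.6), ∇φ = (3.68, 18.4) → (0.92, 4.6) − 0.02·(3.68, 18.4) = (0.8464, 4.232)
Step 3: at (0.8464, 4.232), ∇φ = (3.3856, 16.928) → (0.8464, 4.232) − 0.02·(3.3856, 16.928) = (0.778688, 3.89344)

(0.778688, 3.89344)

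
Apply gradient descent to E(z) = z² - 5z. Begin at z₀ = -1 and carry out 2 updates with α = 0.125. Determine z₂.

E′(z) = 2z - 5
z₁ = -1 − 0.125·(-7) = -0.125
z₂ = -0.125 − 0.125·(-5.25) = 0.53125

0.53125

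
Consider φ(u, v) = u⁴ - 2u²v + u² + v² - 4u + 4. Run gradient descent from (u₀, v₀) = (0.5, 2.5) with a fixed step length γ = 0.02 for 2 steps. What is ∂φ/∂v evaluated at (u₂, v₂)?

∇φ = (4u³ - 4uv + 2u - 4, -2u² + 2v)
(u₁, v₁) = (0.5, 2.5) − 0.02·(-7.5, 4.5) = (0.65, 2.41)
(u₂, v₂) = (0.65, 2.41) − 0.02·(-7.8675, 3.975) = (0.80735, 2.3305)
∂φ/∂v at (0.80735, 2.3305) = 3.357371955

3.357371955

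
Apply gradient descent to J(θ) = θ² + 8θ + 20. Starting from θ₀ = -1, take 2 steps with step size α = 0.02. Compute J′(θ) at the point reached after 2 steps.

J′(θ) = 2θ + 8
θ₁ = -1 − 0.02·6 = -1.12
θ₂ = -1.12 − 0.02·5.76 = -1.2352
J′(θ) at (-1.2352) = 5.5296

5.5296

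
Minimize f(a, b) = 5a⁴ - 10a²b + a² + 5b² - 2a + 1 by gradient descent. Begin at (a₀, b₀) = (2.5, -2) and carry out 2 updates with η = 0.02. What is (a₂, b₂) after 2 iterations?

∇f = (20a³ - 20ab + 2a - 2, -10a² + 10b)
Step 1: at (2.5, -2), ∇f = (415.5, -82.5) → (2.5, -2) − 0.02·(415.5, -82.5) = (-5.81, -0.35)
Step 2: at (-5.81, -0.35), ∇f = (-3976.74882, -341.061) → (-5.81, -0.35) − 0.02·(-3976.74882, -341.061) = (73.7249764, 6.47122)

(73.7249764, 6.47122)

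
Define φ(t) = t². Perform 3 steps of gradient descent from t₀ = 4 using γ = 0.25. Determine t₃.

0.5

φ′(t) = 2t
t₁ = 4 − 0.25·8 = 2
t₂ = 2 − 0.25·4 = 1
t₃ = 1 − 0.25·2 = 0.5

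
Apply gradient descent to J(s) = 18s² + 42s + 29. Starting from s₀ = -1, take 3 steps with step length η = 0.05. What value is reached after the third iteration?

-1.252

J′(s) = 36s + 42
Step 1: J′(-1) = 6; s₁ = -1 − 0.05·6 = -1.3
Step 2: J′(-1.3) = -4.8; s₂ = -1.3 − 0.05·(-4.8) = -1.06
Step 3: J′(-1.06) = 3.84; s₃ = -1.06 − 0.05·3.84 = -1.252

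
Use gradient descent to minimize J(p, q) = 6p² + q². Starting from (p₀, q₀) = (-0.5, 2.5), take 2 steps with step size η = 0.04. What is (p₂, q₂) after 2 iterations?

(-0.1352, 2.116)

∇J = (12p, 2q)
Step 1: at (-0.5, 2.5), ∇J = (-6, 5) → (-0.5, 2.5) − 0.04·(-6, 5) = (-0.26, 2.3)
Step 2: at (-0.26, 2.3), ∇J = (-3.12, 4.6) → (-0.26, 2.3) − 0.04·(-3.12, 4.6) = (-0.1352, 2.116)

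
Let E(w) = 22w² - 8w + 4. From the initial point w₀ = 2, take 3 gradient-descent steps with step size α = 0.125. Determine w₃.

E′(w) = 44w - 8
Step 1: E′(2) = 80; w₁ = 2 − 0.125·80 = -8
Step 2: E′(-8) = -360; w₂ = -8 − 0.125·(-360) = 37
Step 3: E′(37) = 1620; w₃ = 37 − 0.125·1620 = -165.5

-165.5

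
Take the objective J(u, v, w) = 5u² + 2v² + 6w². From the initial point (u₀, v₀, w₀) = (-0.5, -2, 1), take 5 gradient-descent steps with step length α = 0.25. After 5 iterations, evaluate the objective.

∇J = (10u, 4v, 12w)
(u₁, v₁, w₁) = (-0.5, -2, 1) − 0.25·(-5, -8, 12) = (0.75, 0, -2)
(u₂, v₂, w₂) = (0.75, 0, -2) − 0.25·(7.5, 0, -24) = (-1.125, 0, 4)
(u₃, v₃, w₃) = (-1.125, 0, 4) − 0.25·(-11.25, 0, 48) = (1.6875, 0, -8)
(u₄, v₄, w₄) = (1.6875, 0, -8) − 0.25·(16.875, 0, -96) = (-2.53125, 0, 16)
(u₅, v₅, w₅) = (-2.53125, 0, 16) − 0.25·(-25.3125, 0, 192) = (3.796875, 0, -32)
J(3.796875, 0, -32) = 6216.081298828125

6216.081298828125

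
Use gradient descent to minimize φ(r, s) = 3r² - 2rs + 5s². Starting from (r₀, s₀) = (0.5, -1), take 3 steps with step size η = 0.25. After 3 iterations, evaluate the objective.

∇φ = (6r - 2s, -2r + 10s)
Step 1: at (0.5, -1), ∇φ = (5, -11) → (0.5, -1) − 0.25·(5, -11) = (-0.75, 1.75)
Step 2: at (-0.75, 1.75), ∇φ = (-8, 19) → (-0.75, 1.75) − 0.25·(-8, 19) = (1.25, -3)
Step 3: at (1.25, -3), ∇φ = (13.5, -32.5) → (1.25, -3) − 0.25·(13.5, -32.5) = (-2.125, 5.125)
φ(-2.125, 5.125) = 166.65625

166.65625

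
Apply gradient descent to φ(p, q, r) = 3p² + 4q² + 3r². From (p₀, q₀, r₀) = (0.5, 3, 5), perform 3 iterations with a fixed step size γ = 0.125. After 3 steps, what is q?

0

∇φ = (6p, 8q, 6r)
(p₁, q₁, r₁) = (0.5, 3, 5) − 0.125·(3, 24, 30) = (0.125, 0, 1.25)
(p₂, q₂, r₂) = (0.125, 0, 1.25) − 0.125·(0.75, 0, 7.5) = (0.03125, 0, 0.3125)
(p₃, q₃, r₃) = (0.03125, 0, 0.3125) − 0.125·(0.1875, 0, 1.875) = (0.0078125, 0, 0.078125)
q = 0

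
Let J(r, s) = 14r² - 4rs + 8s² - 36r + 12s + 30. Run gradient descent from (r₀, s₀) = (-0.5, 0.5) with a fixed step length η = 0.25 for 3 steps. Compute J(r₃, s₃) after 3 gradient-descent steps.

3382836.5

∇J = (28r - 4s - 36, -4r + 16s + 12)
Step 1: at (-0.5, 0.5), ∇J = (-52, 22) → (-0.5, 0.5) − 0.25·(-52, 22) = (12.5, -5)
Step 2: at (12.5, -5), ∇J = (334, -118) → (12.5, -5) − 0.25·(334, -118) = (-71, 24.5)
Step 3: at (-71, 24.5), ∇J = (-2122, 688) → (-71, 24.5) − 0.25·(-2122, 688) = (459.5, -147.5)
J(459.5, -147.5) = 3382836.5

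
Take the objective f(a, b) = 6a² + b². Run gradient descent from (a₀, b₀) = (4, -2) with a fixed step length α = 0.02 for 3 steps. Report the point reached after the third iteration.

∇f = (12a, 2b)
Step 1: at (4, -2), ∇f = (48, -4) → (4, -2) − 0.02·(48, -4) = (3.04, -1.92)
Step 2: at (3.04, -1.92), ∇f = (36.48, -3.84) → (3.04, -1.92) − 0.02·(36.48, -3.84) = (2.3104, -1.8432)
Step 3: at (2.3104, -1.8432), ∇f = (27.7248, -3.6864) → (2.3104, -1.8432) − 0.02·(27.7248, -3.6864) = (1.755904, -1.769472)

(1.755904, -1.769472)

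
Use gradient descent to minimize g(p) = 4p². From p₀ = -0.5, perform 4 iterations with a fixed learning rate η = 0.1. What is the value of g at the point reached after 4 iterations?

g′(p) = 8p
p₁ = -0.5 − 0.1·(-4) = -0.1
p₂ = -0.1 − 0.1·(-0.8) = -0.02
p₃ = -0.02 − 0.1·(-0.16) = -0.004
p₄ = -0.004 − 0.1·(-0.032) = -0.0008
g(-0.0008) = 0.00000256

0.00000256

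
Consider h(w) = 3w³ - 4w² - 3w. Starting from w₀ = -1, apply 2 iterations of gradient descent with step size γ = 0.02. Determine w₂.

h′(w) = 9w² - 8w - 3
w₁ = -1 − 0.02·14 = -1.28
w₂ = -1.28 − 0.02·21.9856 = -1.719712

-1.719712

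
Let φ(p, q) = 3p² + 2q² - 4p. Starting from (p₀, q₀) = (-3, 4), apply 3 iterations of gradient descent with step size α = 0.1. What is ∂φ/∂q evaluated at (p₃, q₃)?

∇φ = (6p - 4, 4q)
Step 1: at (-3, 4), ∇φ = (-22, 16) → (-3, 4) − 0.1·(-22, 16) = (-0.8, 2.4)
Step 2: at (-0.8, 2.4), ∇φ = (-8.8, 9.6) → (-0.8, 2.4) − 0.1·(-8.8, 9.6) = (0.08, 1.44)
Step 3: at (0.08, 1.44), ∇φ = (-3.52, 5.76) → (0.08, 1.44) − 0.1·(-3.52, 5.76) = (0.432, 0.864)
∂φ/∂q at (0.432, 0.864) = 3.456

3.456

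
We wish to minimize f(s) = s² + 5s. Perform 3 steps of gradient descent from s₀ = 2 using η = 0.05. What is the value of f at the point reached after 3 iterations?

f′(s) = 2s + 5
s₁ = 2 − 0.05·9 = 1.55
s₂ = 1.55 − 0.05·8.1 = 1.145
s₃ = 1.145 − 0.05·7.29 = 0.7805
f(0.7805) = 4.51168025

4.51168025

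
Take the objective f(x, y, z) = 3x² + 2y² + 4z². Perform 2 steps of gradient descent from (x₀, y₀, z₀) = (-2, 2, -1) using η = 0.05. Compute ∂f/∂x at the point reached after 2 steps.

∇f = (6x, 4y, 8z)
(x₁, y₁, z₁) = (-2, 2, -1) − 0.05·(-12, 8, -8) = (-1.4, 1.6, -0.6)
(x₂, y₂, z₂) = (-1.4, 1.6, -0.6) − 0.05·(-8.4, 6.4, -4.8) = (-0.98, 1.28, -0.36)
∂f/∂x at (-0.98, 1.28, -0.36) = -5.88

-5.88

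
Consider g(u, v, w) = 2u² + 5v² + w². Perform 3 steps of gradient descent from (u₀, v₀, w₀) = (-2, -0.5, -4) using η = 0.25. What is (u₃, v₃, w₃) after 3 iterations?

(0, 1.6875, -0.5)

∇g = (4u, 10v, 2w)
Step 1: at (-2, -0.5, -4), ∇g = (-8, -5, -8) → (-2, -0.5, -4) − 0.25·(-8, -5, -8) = (0, 0.75, -2)
Step 2: at (0, 0.75, -2), ∇g = (0, 7.5, -4) → (0, 0.75, -2) − 0.25·(0, 7.5, -4) = (0, -1.125, -1)
Step 3: at (0, -1.125, -1), ∇g = (0, -11.25, -2) → (0, -1.125, -1) − 0.25·(0, -11.25, -2) = (0, 1.6875, -0.5)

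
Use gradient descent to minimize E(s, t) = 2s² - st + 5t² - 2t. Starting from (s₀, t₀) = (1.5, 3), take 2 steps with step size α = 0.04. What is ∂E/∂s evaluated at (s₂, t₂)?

3.648

∇E = (4s - t, -s + 10t - 2)
Step 1: at (1.5, 3), ∇E = (3, 26.5) → (1.5, 3) − 0.04·(3, 26.5) = (1.38, 1.94)
Step 2: at (1.38, 1.94), ∇E = (3.58, 16.02) → (1.38, 1.94) − 0.04·(3.58, 16.02) = (1.2368, 1.2992)
∂E/∂s at (1.2368, 1.2992) = 3.648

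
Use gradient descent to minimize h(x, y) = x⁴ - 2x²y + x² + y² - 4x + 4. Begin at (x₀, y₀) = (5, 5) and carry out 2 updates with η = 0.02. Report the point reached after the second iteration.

∇h = (4x³ - 4xy + 2x - 4, -2x² + 2y)
(x₁, y₁) = (5, 5) − 0.02·(406, -40) = (-3.12, 5.8)
(x₂, y₂) = (-3.12, 5.8) − 0.02·(-59.341312, -7.8688) = (-1.93317376, 5.957376)

(-1.93317376, 5.957376)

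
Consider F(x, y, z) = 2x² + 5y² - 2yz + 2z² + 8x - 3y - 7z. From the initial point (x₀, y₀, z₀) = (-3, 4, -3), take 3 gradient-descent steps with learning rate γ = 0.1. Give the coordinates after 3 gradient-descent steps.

(-2.216, 0.392, 1.024)

∇F = (4x + 8, 10y - 2z - 3, -2y + 4z - 7)
(x₁, y₁, z₁) = (-3, 4, -3) − 0.1·(-4, 43, -27) = (-2.6, -0.3, -0.3)
(x₂, y₂, z₂) = (-2.6, -0.3, -0.3) − 0.1·(-2.4, -5.4, -7.6) = (-2.36, 0.24, 0.46)
(x₃, y₃, z₃) = (-2.36, 0.24, 0.46) − 0.1·(-1.44, -1.52, -5.64) = (-2.216, 0.392, 1.024)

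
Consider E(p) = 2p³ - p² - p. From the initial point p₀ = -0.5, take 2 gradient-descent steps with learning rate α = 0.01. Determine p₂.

E′(p) = 6p² - 2p - 1
p₁ = -0.5 − 0.01·1.5 = -0.515
p₂ = -0.515 − 0.01·1.62135 = -0.5312135

-0.5312135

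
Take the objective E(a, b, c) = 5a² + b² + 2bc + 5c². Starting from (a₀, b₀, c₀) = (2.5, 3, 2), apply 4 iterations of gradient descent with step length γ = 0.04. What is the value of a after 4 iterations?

0.324

∇E = (10a, 2b + 2c, 2b + 10c)
Step 1: at (2.5, 3, 2), ∇E = (25, 10, 26) → (2.5, 3, 2) − 0.04·(25, 10, 26) = (1.5, 2.6, 0.96)
Step 2: at (1.5, 2.6, 0.96), ∇E = (15, 7.12, 14.8) → (1.5, 2.6, 0.96) − 0.04·(15, 7.12, 14.8) = (0.9, 2.3152, 0.368)
Step 3: at (0.9, 2.3152, 0.368), ∇E = (9, 5.3664, 8.3104) → (0.9, 2.3152, 0.368) − 0.04·(9, 5.3664, 8.3104) = (0.54, 2.100544, 0.035584)
Step 4: at (0.54, 2.100544, 0.035584), ∇E = (5.4, 4.272256, 4.556928) → (0.54, 2.100544, 0.035584) − 0.04·(5.4, 4.272256, 4.556928) = (0.324, 1.92965376, -0.14669312)
a = 0.324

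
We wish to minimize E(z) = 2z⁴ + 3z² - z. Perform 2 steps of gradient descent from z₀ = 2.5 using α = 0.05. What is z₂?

E′(z) = 8z³ + 6z - 1
z₁ = 2.5 − 0.05·139 = -4.45
z₂ = -4.45 − 0.05·(-732.669) = 32.18345

32.18345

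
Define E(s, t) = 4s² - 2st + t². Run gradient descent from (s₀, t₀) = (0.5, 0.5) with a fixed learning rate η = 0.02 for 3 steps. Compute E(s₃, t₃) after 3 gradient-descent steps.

0.382925577216

∇E = (8s - 2t, -2s + 2t)
Step 1: at (0.5, 0.5), ∇E = (3, 0) → (0.5, 0.5) − 0.02·(3, 0) = (0.44, 0.5)
Step 2: at (0.44, 0.5), ∇E = (2.52, 0.12) → (0.44, 0.5) − 0.02·(2.52, 0.12) = (0.3896, 0.4976)
Step 3: at (0.3896, 0.4976), ∇E = (2.1216, 0.216) → (0.3896, 0.4976) − 0.02·(2.1216, 0.216) = (0.347168, 0.49328)
E(0.347168, 0.49328) = 0.382925577216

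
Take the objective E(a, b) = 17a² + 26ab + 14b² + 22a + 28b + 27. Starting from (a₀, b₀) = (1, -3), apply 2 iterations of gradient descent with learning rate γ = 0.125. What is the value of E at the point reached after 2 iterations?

∇E = (34a + 26b + 22, 26a + 28b + 28)
Step 1: at (1, -3), ∇E = (-22, -30) → (1, -3) − 0.125·(-22, -30) = (3.75, 0.75)
Step 2: at (3.75, 0.75), ∇E = (169, 146.5) → (3.75, 0.75) − 0.125·(169, 146.5) = (-17.375, -17.5625)
E(-17.375, -17.5625) = 16537.1796875

16537.1796875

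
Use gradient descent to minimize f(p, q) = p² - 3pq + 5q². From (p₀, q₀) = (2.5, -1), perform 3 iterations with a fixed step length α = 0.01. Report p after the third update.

2.279816

∇f = (2p - 3q, -3p + 10q)
Step 1: at (2.5, -1), ∇f = (8, -17.5) → (2.5, -1) − 0.01·(8, -17.5) = (2.42, -0.825)
Step 2: at (2.42, -0.825), ∇f = (7.315, -15.51) → (2.42, -0.825) − 0.01·(7.315, -15.51) = (2.34685, -0.6699)
Step 3: at (2.34685, -0.6699), ∇f = (6.7034, -13.73955) → (2.34685, -0.6699) − 0.01·(6.7034, -13.73955) = (2.279816, -0.5325045)
p = 2.279816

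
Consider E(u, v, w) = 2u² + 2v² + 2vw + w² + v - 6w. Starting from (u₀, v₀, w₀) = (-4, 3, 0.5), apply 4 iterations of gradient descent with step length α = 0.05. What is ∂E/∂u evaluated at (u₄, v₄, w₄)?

∇E = (4u, 4v + 2w + 1, 2v + 2w - 6)
Step 1: at (-4, 3, 0.5), ∇E = (-16, 14, 1) → (-4, 3, 0.5) − 0.05·(-16, 14, 1) = (-3.2, 2.3, 0.45)
Step 2: at (-3.2, 2.3, 0.45), ∇E = (-12.8, 11.1, -0.5) → (-3.2, 2.3, 0.45) − 0.05·(-12.8, 11.1, -0.5) = (-2.56, 1.745, 0.475)
Step 3: at (-2.56, 1.745, 0.475), ∇E = (-10.24, 8.93, -1.56) → (-2.56, 1.745, 0.475) − 0.05·(-10.24, 8.93, -1.56) = (-2.048, 1.2985, 0.553)
Step 4: at (-2.048, 1.2985, 0.553), ∇E = (-8.192, 7.3, -2.297) → (-2.048, 1.2985, 0.553) − 0.05·(-8.192, 7.3, -2.297) = (-1.6384, 0.9335, 0.66785)
∂E/∂u at (-1.6384, 0.9335, 0.66785) = -6.5536

-6.5536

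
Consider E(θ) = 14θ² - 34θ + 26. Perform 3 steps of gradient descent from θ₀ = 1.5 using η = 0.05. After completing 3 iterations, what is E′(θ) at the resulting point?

E′(θ) = 28θ - 34
θ₁ = 1.5 − 0.05·8 = 1.1
θ₂ = 1.1 − 0.05·(-3.2) = 1.26
θ₃ = 1.26 − 0.05·1.28 = 1.196
E′(θ) at (1.196) = -0.512

-0.512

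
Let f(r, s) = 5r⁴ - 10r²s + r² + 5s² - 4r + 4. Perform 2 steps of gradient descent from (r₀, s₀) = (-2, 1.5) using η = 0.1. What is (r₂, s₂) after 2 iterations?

∇f = (20r³ - 20rs + 2r - 4, -10r² + 10s)
Step 1: at (-2, 1.5), ∇f = (-108, -25) → (-2, 1.5) − 0.1·(-108, -25) = (8.8, 4)
Step 2: at (8.8, 4), ∇f = (12939.04, -734.4) → (8.8, 4) − 0.1·(12939.04, -734.4) = (-1285.104, 77.44)

(-1285.104, 77.44)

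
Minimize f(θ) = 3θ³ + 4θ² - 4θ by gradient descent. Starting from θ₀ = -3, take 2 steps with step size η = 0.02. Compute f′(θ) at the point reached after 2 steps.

f′(θ) = 9θ² + 8θ - 4
θ₁ = -3 − 0.02·53 = -4.06
θ₂ = -4.06 − 0.02·111.8724 = -6.297448
f′(θ) at (-6.297448) = 302.541077814336

302.541077814336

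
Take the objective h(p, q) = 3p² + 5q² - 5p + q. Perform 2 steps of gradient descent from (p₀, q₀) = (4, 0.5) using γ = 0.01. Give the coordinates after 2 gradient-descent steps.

∇h = (6p - 5, 10q + 1)
(p₁, q₁) = (4, 0.5) − 0.01·(19, 6) = (3.81, 0.44)
(p₂, q₂) = (3.81, 0.44) − 0.01·(17.86, 5.4) = (3.6314, 0.386)

(3.6314, 0.386)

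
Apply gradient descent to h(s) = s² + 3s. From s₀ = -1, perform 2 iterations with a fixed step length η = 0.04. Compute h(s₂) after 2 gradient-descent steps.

-2.07090176

h′(s) = 2s + 3
s₁ = -1 − 0.04·1 = -1.04
s₂ = -1.04 − 0.04·0.92 = -1.0768
h(-1.0768) = -2.07090176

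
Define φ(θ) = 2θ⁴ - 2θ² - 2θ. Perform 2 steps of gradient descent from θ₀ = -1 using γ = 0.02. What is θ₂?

-0.80136448

φ′(θ) = 8θ³ - 4θ - 2
Step 1: φ′(-1) = -6; θ₁ = -1 − 0.02·(-6) = -0.88
Step 2: φ′(-0.88) = -3.931776; θ₂ = -0.88 − 0.02·(-3.931776) = -0.80136448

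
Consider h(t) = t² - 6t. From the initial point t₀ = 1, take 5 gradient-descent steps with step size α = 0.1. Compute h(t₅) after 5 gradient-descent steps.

h′(t) = 2t - 6
t₁ = 1 − 0.1·(-4) = 1.4
t₂ = 1.4 − 0.1·(-3.2) = 1.72
t₃ = 1.72 − 0.1·(-2.56) = 1.976
t₄ = 1.976 − 0.1·(-2.048) = 2.1808
t₅ = 2.1808 − 0.1·(-1.6384) = 2.34464
h(2.34464) = -8.5705032704

-8.5705032704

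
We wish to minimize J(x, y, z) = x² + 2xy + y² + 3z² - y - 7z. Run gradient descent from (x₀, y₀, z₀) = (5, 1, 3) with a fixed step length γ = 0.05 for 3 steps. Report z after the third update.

∇J = (2x + 2y, 2x + 2y - 1, 6z - 7)
(x₁, y₁, z₁) = (5, 1, 3) − 0.05·(12, 11, 11) = (4.4, 0.45, 2.45)
(x₂, y₂, z₂) = (4.4, 0.45, 2.45) − 0.05·(9.7, 8.7, 7.7) = (3.915, 0.015, 2.065)
(x₃, y₃, z₃) = (3.915, 0.015, 2.065) − 0.05·(7.86, 6.86, 5.39) = (3.522, -0.328, 1.7955)
z = 1.7955

1.7955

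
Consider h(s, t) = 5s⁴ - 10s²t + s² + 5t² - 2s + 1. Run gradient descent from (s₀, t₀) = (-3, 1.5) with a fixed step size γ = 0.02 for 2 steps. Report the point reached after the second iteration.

(-80.1523584, 9.98912)

∇h = (20s³ - 20st + 2s - 2, -10s² + 10t)
Step 1: at (-3, 1.5), ∇h = (-458, -75) → (-3, 1.5) − 0.02·(-458, -75) = (6.16, 3)
Step 2: at (6.16, 3), ∇h = (4315.61792, -349.456) → (6.16, 3) − 0.02·(4315.61792, -349.456) = (-80.1523584, 9.98912)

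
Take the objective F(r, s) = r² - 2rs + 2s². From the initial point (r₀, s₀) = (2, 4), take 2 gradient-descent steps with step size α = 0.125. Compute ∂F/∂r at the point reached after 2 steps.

∇F = (2r - 2s, -2r + 4s)
Step 1: at (2, 4), ∇F = (-4, 12) → (2, 4) − 0.125·(-4, 12) = (2.5, 2.5)
Step 2: at (2.5, 2.5), ∇F = (0, 5) → (2.5, 2.5) − 0.125·(0, 5) = (2.5, 1.875)
∂F/∂r at (2.5, 1.875) = 1.25

1.25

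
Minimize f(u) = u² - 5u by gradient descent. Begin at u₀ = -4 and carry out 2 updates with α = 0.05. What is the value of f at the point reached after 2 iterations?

21.470225

f′(u) = 2u - 5
u₁ = -4 − 0.05·(-13) = -3.35
u₂ = -3.35 − 0.05·(-11.7) = -2.765
f(-2.765) = 21.470225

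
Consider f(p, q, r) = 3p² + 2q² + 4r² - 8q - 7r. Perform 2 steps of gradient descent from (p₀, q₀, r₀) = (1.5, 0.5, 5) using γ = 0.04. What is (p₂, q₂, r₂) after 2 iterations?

∇f = (6p, 4q - 8, 8r - 7)
(p₁, q₁, r₁) = (1.5, 0.5, 5) − 0.04·(9, -6, 33) = (1.14, 0.74, 3.68)
(p₂, q₂, r₂) = (1.14, 0.74, 3.68) − 0.04·(6.84, -5.04, 22.44) = (0.8664, 0.9416, 2.7824)

(0.8664, 0.9416, 2.7824)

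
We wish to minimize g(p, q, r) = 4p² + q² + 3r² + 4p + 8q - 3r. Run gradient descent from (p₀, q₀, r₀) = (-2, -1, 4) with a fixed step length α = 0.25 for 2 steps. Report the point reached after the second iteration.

(-2, -3.25, 1.375)

∇g = (8p + 4, 2q + 8, 6r - 3)
Step 1: at (-2, -1, 4), ∇g = (-12, 6, 21) → (-2, -1, 4) − 0.25·(-12, 6, 21) = (1, -2.5, -1.25)
Step 2: at (1, -2.5, -1.25), ∇g = (12, 3, -10.5) → (1, -2.5, -1.25) − 0.25·(12, 3, -10.5) = (-2, -3.25, 1.375)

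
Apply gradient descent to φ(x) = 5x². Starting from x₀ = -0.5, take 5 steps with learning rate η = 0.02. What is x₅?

-0.16384

φ′(x) = 10x
x₁ = -0.5 − 0.02·(-5) = -0.4
x₂ = -0.4 − 0.02·(-4) = -0.32
x₃ = -0.32 − 0.02·(-3.2) = -0.256
x₄ = -0.256 − 0.02·(-2.56) = -0.2048
x₅ = -0.2048 − 0.02·(-2.048) = -0.16384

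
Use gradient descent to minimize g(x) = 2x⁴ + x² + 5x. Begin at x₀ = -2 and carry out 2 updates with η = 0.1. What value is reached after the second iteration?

g′(x) = 8x³ + 2x + 5
x₁ = -2 − 0.1·(-63) = 4.3
x₂ = 4.3 − 0.1·649.656 = -60.6656

-60.6656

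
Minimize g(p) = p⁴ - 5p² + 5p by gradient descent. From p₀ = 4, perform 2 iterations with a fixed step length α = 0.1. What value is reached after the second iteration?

2335.1964

g′(p) = 4p³ - 10p + 5
p₁ = 4 − 0.1·221 = -18.1
p₂ = -18.1 − 0.1·(-23532.964) = 2335.1964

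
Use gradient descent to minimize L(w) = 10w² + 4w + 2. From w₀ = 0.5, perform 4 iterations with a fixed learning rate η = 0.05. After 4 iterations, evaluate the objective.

1.6

L′(w) = 20w + 4
w₁ = 0.5 − 0.05·14 = -0.2
w₂ = -0.2 − 0.05·0 = -0.2
w₃ = -0.2 − 0.05·0 = -0.2
w₄ = -0.2 − 0.05·0 = -0.2
L(-0.2) = 1.6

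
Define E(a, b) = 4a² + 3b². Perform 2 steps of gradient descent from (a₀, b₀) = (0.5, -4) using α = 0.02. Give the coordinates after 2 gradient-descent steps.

∇E = (8a, 6b)
Step 1: at (0.5, -4), ∇E = (4, -24) → (0.5, -4) − 0.02·(4, -24) = (0.42, -3.52)
Step 2: at (0.42, -3.52), ∇E = (3.36, -21.12) → (0.42, -3.52) − 0.02·(3.36, -21.12) = (0.3528, -3.0976)

(0.3528, -3.0976)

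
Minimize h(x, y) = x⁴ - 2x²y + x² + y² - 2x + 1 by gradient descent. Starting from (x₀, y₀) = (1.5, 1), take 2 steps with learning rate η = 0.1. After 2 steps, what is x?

∇h = (4x³ - 4xy + 2x - 2, -2x² + 2y)
(x₁, y₁) = (1.5, 1) − 0.1·(8.5, -2.5) = (0.65, 1.25)
(x₂, y₂) = (0.65, 1.25) − 0.1·(-2.8515, 1.655) = (0.93515, 1.0845)
x = 0.93515

0.93515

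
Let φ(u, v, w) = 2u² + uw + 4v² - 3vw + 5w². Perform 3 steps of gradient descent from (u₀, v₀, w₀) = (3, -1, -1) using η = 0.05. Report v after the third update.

-0.43725

∇φ = (4u + w, 8v - 3w, u - 3v + 10w)
(u₁, v₁, w₁) = (3, -1, -1) − 0.05·(11, -5, -4) = (2.45, -0.75, -0.8)
(u₂, v₂, w₂) = (2.45, -0.75, -0.8) − 0.05·(9, -3.6, -3.3) = (2, -0.57, -0.635)
(u₃, v₃, w₃) = (2, -0.57, -0.635) − 0.05·(7.365, -2.655, -2.64) = (1.63175, -0.43725, -0.503)
v = -0.43725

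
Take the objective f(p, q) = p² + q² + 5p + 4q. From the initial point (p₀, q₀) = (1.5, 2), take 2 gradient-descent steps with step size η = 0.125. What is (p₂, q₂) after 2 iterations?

∇f = (2p + 5, 2q + 4)
(p₁, q₁) = (1.5, 2) − 0.125·(8, 8) = (0.5, 1)
(p₂, q₂) = (0.5, 1) − 0.125·(6, 6) = (-0.25, 0.25)

(-0.25, 0.25)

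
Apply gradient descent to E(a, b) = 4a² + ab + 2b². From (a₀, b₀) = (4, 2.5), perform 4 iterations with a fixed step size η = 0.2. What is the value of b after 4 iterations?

0.1856

∇E = (8a + b, a + 4b)
(a₁, b₁) = (4, 2.5) − 0.2·(34.5, 14) = (-2.9, -0.3)
(a₂, b₂) = (-2.9, -0.3) − 0.2·(-23.5, -4.1) = (1.8, 0.52)
(a₃, b₃) = (1.8, 0.52) − 0.2·(14.92, 3.88) = (-1.184, -0.256)
(a₄, b₄) = (-1.184, -0.256) − 0.2·(-9.728, -2.208) = (0.7616, 0.1856)
b = 0.1856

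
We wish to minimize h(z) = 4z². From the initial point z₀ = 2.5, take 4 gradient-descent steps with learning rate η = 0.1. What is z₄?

0.004

h′(z) = 8z
z₁ = 2.5 − 0.1·20 = 0.5
z₂ = 0.5 − 0.1·4 = 0.1
z₃ = 0.1 − 0.1·0.8 = 0.02
z₄ = 0.02 − 0.1·0.16 = 0.004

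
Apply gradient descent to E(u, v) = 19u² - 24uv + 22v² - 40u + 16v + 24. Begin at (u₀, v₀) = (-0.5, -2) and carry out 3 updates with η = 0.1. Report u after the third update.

-62.4

∇E = (38u - 24v - 40, -24u + 44v + 16)
Step 1: at (-0.5, -2), ∇E = (-11, -60) → (-0.5, -2) − 0.1·(-11, -60) = (0.6, 4)
Step 2: at (0.6, 4), ∇E = (-113.2, 177.6) → (0.6, 4) − 0.1·(-113.2, 177.6) = (11.92, -13.76)
Step 3: at (11.92, -13.76), ∇E = (743.2, -875.52) → (11.92, -13.76) − 0.1·(743.2, -875.52) = (-62.4, 73.792)
u = -62.4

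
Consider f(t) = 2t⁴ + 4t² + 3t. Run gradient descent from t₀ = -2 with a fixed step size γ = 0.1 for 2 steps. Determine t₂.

-147.3144

f′(t) = 8t³ + 8t + 3
Step 1: f′(-2) = -77; t₁ = -2 − 0.1·(-77) = 5.7
Step 2: f′(5.7) = 1530.144; t₂ = 5.7 − 0.1·1530.144 = -147.3144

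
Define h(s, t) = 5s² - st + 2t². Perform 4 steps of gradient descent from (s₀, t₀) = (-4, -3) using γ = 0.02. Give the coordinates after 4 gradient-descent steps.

∇h = (10s - t, -s + 4t)
(s₁, t₁) = (-4, -3) − 0.02·(-37, -8) = (-3.26, -2.84)
(s₂, t₂) = (-3.26, -2.84) − 0.02·(-29.76, -8.1) = (-2.6648, -2.678)
(s₃, t₃) = (-2.6648, -2.678) − 0.02·(-23.97, -8.0472) = (-2.1854, -2.517056)
(s₄, t₄) = (-2.1854, -2.517056) − 0.02·(-19.336944, -7.882824) = (-1.79866112, -2.35939952)

(-1.79866112, -2.35939952)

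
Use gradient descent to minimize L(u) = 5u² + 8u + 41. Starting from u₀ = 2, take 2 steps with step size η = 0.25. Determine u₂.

L′(u) = 10u + 8
u₁ = 2 − 0.25·28 = -5
u₂ = -5 − 0.25·(-42) = 5.5

5.5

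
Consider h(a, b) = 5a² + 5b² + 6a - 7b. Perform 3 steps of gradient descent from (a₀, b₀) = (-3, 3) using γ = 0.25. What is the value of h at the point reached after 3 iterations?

625.08203125

∇h = (10a + 6, 10b - 7)
Step 1: at (-3, 3), ∇h = (-24, 23) → (-3, 3) − 0.25·(-24, 23) = (3, -2.75)
Step 2: at (3, -2.75), ∇h = (36, -34.5) → (3, -2.75) − 0.25·(36, -34.5) = (-6, 5.875)
Step 3: at (-6, 5.875), ∇h = (-54, 51.75) → (-6, 5.875) − 0.25·(-54, 51.75) = (7.5, -7.0625)
h(7.5, -7.0625) = 625.08203125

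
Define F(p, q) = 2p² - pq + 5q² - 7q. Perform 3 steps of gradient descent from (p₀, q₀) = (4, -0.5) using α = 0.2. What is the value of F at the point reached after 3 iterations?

∇F = (4p - q, -p + 10q - 7)
(p₁, q₁) = (4, -0.5) − 0.2·(16.5, -16) = (0.7, 2.7)
(p₂, q₂) = (0.7, 2.7) − 0.2·(0.1, 19.3) = (0.68, -1.16)
(p₃, q₃) = (0.68, -1.16) − 0.2·(3.88, -19.28) = (-0.096, 2.696)
F(-0.096, 2.696) = 17.747328

17.747328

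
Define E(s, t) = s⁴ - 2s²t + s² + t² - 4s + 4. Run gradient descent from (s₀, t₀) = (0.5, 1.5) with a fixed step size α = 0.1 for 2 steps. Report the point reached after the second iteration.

∇E = (4s³ - 4st + 2s - 4, -2s² + 2t)
(s₁, t₁) = (0.5, 1.5) − 0.1·(-5.5, 2.5) = (1.05, 1.25)
(s₂, t₂) = (1.05, 1.25) − 0.1·(-2.5195, 0.295) = (1.30195, 1.2205)

(1.30195, 1.2205)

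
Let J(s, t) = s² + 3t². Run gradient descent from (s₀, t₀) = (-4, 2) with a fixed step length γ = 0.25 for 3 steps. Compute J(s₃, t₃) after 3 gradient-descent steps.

∇J = (2s, 6t)
(s₁, t₁) = (-4, 2) − 0.25·(-8, 12) = (-2, -1)
(s₂, t₂) = (-2, -1) − 0.25·(-4, -6) = (-1, 0.5)
(s₃, t₃) = (-1, 0.5) − 0.25·(-2, 3) = (-0.5, -0.25)
J(-0.5, -0.25) = 0.4375

0.4375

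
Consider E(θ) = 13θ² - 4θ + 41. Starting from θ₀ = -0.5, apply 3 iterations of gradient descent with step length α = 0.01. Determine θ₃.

-0.111108

E′(θ) = 26θ - 4
θ₁ = -0.5 − 0.01·(-17) = -0.33
θ₂ = -0.33 − 0.01·(-12.58) = -0.2042
θ₃ = -0.2042 − 0.01·(-9.3092) = -0.111108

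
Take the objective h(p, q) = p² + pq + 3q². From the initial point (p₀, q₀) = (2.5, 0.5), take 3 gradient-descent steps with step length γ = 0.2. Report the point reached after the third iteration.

∇h = (2p + q, p + 6q)
(p₁, q₁) = (2.5, 0.5) − 0.2·(5.5, 5.5) = (1.4, -0.6)
(p₂, q₂) = (1.4, -0.6) − 0.2·(2.2, -2.2) = (0.96, -0.16)
(p₃, q₃) = (0.96, -0.16) − 0.2·(1.76, 0) = (0.608, -0.16)

(0.608, -0.16)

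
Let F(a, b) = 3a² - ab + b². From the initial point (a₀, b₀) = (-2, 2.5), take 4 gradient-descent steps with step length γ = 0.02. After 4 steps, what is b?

2.00371112

∇F = (6a - b, -a + 2b)
(a₁, b₁) = (-2, 2.5) − 0.02·(-14.5, 7) = (-1.71, 2.36)
(a₂, b₂) = (-1.71, 2.36) − 0.02·(-12.62, 6.43) = (-1.4576, 2.2314)
(a₃, b₃) = (-1.4576, 2.2314) − 0.02·(-10.977, 5.9204) = (-1.23806, 2.112992)
(a₄, b₄) = (-1.23806, 2.112992) − 0.02·(-9.541352, 5.464044) = (-1.04723296, 2.00371112)
b = 2.00371112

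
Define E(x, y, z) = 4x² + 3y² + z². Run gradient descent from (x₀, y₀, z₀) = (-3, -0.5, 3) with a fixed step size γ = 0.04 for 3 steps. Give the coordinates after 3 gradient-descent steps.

(-0.943296, -0.219488, 2.336064)

∇E = (8x, 6y, 2z)
Step 1: at (-3, -0.5, 3), ∇E = (-24, -3, 6) → (-3, -0.5, 3) − 0.04·(-24, -3, 6) = (-2.04, -0.38, 2.76)
Step 2: at (-2.04, -0.38, 2.76), ∇E = (-16.32, -2.28, 5.52) → (-2.04, -0.38, 2.76) − 0.04·(-16.32, -2.28, 5.52) = (-1.3872, -0.2888, 2.5392)
Step 3: at (-1.3872, -0.2888, 2.5392), ∇E = (-11.0976, -1.7328, 5.0784) → (-1.3872, -0.2888, 2.5392) − 0.04·(-11.0976, -1.7328, 5.0784) = (-0.943296, -0.219488, 2.336064)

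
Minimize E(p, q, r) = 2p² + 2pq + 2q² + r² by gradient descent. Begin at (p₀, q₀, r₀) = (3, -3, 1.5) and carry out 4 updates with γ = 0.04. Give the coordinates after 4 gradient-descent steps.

(2.14917888, -2.14917888, 1.07458944)

∇E = (4p + 2q, 2p + 4q, 2r)
(p₁, q₁, r₁) = (3, -3, 1.5) − 0.04·(6, -6, 3) = (2.76, -2.76, 1.38)
(p₂, q₂, r₂) = (2.76, -2.76, 1.38) − 0.04·(5.52, -5.52, 2.76) = (2.5392, -2.5392, 1.2696)
(p₃, q₃, r₃) = (2.5392, -2.5392, 1.2696) − 0.04·(5.0784, -5.0784, 2.5392) = (2.336064, -2.336064, 1.168032)
(p₄, q₄, r₄) = (2.336064, -2.336064, 1.168032) − 0.04·(4.672128, -4.672128, 2.336064) = (2.14917888, -2.14917888, 1.07458944)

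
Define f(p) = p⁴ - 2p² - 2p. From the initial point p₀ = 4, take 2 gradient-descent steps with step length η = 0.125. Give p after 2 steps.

f′(p) = 4p³ - 4p - 2
Step 1: f′(4) = 238; p₁ = 4 − 0.125·238 = -25.75
Step 2: f′(-25.75) = -68194.4375; p₂ = -25.75 − 0.125·(-68194.4375) = 8498.5546875

8498.5546875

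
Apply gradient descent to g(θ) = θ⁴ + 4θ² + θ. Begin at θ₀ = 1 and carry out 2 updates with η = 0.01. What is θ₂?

0.76405988

g′(θ) = 4θ³ + 8θ + 1
θ₁ = 1 − 0.01·13 = 0.87
θ₂ = 0.87 − 0.01·10.594012 = 0.76405988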